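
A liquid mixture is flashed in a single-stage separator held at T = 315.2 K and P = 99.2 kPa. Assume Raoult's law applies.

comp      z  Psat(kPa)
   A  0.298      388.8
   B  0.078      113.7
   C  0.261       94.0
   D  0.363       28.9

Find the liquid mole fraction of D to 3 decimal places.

x_D = 0.530

Raoult's law: Kᵢ = Pᵢˢᵃᵗ/P = Pᵢˢᵃᵗ/99.2.
  K_A = 388.8/99.2 = 3.91935, K_B = 113.7/99.2 = 1.14617, K_C = 94.0/99.2 = 0.94758, K_D = 28.9/99.2 = 0.29133
Material balance + equilibrium reduce to Σ zᵢ(Kᵢ−1)/(1+ψ(Kᵢ−1)) = 0.
Check two-phase: ΣzᵢKᵢ = 1.610 > 1 and Σzᵢ/Kᵢ = 1.666 > 1, so g(0) = 0.610 > 0 and g(1) = -0.666 < 0.
Iterate (Newton) starting at ψ = 0.5:
  ψ = 0.500: g = -0.0482, g' = -0.859 → ψ = 0.444
Converged at ψ = 0.444.
Compositions from xᵢ = zᵢ/(1+ψ(Kᵢ−1)), yᵢ = Kᵢxᵢ:
  A: x = 0.130, y = 0.508
  B: x = 0.073, y = 0.084
  C: x = 0.267, y = 0.253
  D: x = 0.530, y = 0.154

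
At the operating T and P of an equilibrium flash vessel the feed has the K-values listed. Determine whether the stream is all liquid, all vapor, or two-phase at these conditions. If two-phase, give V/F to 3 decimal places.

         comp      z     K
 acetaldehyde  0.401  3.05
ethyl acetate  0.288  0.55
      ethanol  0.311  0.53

two-phase, V/F = 0.579

ΣzᵢKᵢ = 1.546; Σzᵢ/Kᵢ = 1.242.
Both exceed 1, so a two-phase solution exists.
Rachford–Rice: g(ψ) = Σ zᵢ(Kᵢ−1)/(1+ψ(Kᵢ−1)) = 0.
Iterate (Newton) starting at ψ = 0.34:
  ψ = 0.340: g = 0.1574, g' = -0.764 → ψ = 0.546
  ψ = 0.546: g = 0.0194, g' = -0.602 → ψ = 0.578
  ψ = 0.578: g = 0.0002, g' = -0.589 → ψ = 0.579
Converged at ψ = 0.579.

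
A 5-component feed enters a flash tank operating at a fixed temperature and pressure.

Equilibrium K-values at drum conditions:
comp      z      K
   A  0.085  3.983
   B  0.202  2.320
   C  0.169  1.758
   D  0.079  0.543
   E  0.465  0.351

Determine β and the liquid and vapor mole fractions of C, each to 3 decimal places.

β = 0.316, x_C = 0.136, y_C = 0.240

Newton iteration, β⁰ = 0.5:
  β = 0.500: g = -0.1383, g' = -0.758 → β = 0.317
  β = 0.317: g = -0.0010, g' = -0.771 → β = 0.316
Converged at β = 0.316.
Compositions from xᵢ = zᵢ/(1+β(Kᵢ−1)), yᵢ = Kᵢxᵢ:
  A: x = 0.044, y = 0.174
  B: x = 0.143, y = 0.331
  C: x = 0.136, y = 0.240
  D: x = 0.092, y = 0.050
  E: x = 0.585, y = 0.205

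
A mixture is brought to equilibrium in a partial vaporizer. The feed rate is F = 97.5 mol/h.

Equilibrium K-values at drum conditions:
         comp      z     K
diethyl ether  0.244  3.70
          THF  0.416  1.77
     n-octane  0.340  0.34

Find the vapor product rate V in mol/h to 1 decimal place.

V = 70.5 mol/h

Let ψ = V/F and solve Σ zᵢ(Kᵢ−1)/(1+ψ(Kᵢ−1)) = 0.
Check two-phase: ΣzᵢKᵢ = 1.755 > 1 and Σzᵢ/Kᵢ = 1.301 > 1, so g(0) = 0.755 > 0 and g(1) = -0.301 < 0.
Newton iteration, ψ⁰ = 0.5:
  ψ = 0.500: g = 0.1767, g' = -0.781 → ψ = 0.726
  ψ = 0.726: g = -0.0031, g' = -0.851 → ψ = 0.723
Converged at ψ = 0.723.
Then V = ψ·F = 0.7227·97.5 = 70.5 mol/h and L = F − V = 27.0 mol/h.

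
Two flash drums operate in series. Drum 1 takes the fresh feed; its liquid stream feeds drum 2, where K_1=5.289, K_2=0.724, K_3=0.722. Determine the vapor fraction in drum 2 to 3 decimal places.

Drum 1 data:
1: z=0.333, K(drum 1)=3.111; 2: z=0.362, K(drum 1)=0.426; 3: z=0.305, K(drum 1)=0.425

Drum 1:
Newton–Raphson from ψ₁ = 0.5:
  ψ₁ = 0.500: g = -0.1956, g' = -0.784 → ψ₁ = 0.251
  ψ₁ = 0.251: g = 0.0121, g' = -0.935 → ψ₁ = 0.264
Converged at ψ₁ = 0.264.
Drum-1 compositions:
  1: x = 0.214, y = 0.665
  2: x = 0.427, y = 0.182
  3: x = 0.360, y = 0.153
Drum-2 feed = drum-1 liquid: z₂ = (0.2139, 0.4266, 0.3595).
Drum 2:
Material balance + equilibrium reduce to Σ zᵢ(Kᵢ−1)/(1+ψ₂(Kᵢ−1)) = 0.
Check two-phase: ΣzᵢKᵢ = 1.700 > 1 and Σzᵢ/Kᵢ = 1.128 > 1, so g(0) = 0.700 > 0 and g(1) = -0.128 < 0.
Newton–Raphson from ψ₂ = 0.45:
  ψ₂ = 0.450: g = 0.0645, g' = -0.537 → ψ₂ = 0.570
  ψ₂ = 0.570: g = 0.0078, g' = -0.417 → ψ₂ = 0.589
Converged at ψ₂ = 0.589.
  1: x = 0.061, y = 0.321
  2: x = 0.509, y = 0.369
  3: x = 0.430, y = 0.310

V/F (drum 2) = 0.589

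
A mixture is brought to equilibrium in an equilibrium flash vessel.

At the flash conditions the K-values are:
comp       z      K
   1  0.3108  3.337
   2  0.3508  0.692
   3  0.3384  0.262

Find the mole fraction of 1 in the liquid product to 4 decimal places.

x_1 = 0.1862

Newton iteration, ψ⁰ = 0.47:
  ψ = 0.4700: g = -0.16256, g' = -0.8630 → ψ = 0.2816
  ψ = 0.2816: g = 0.00445, g' = -0.9510 → ψ = 0.2863
Converged at ψ = 0.2863.
Compositions from xᵢ = zᵢ/(1+ψ(Kᵢ−1)), yᵢ = Kᵢxᵢ:
  1: x = 0.1862, y = 0.6214
  2: x = 0.3847, y = 0.2662
  3: x = 0.4291, y = 0.1124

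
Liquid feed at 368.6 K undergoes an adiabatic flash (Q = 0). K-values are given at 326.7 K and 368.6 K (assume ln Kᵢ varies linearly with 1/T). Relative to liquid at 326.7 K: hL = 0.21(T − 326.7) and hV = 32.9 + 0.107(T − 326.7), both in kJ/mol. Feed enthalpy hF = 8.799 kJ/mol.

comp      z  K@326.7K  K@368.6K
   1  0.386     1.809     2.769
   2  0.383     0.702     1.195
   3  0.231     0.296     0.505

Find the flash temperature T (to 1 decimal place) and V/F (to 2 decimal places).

T = 331.6 K, V/F = 0.24

Adiabatic flash: solve Rachford–Rice at each trial T, then check hF = ψ·hV(T) + (1−ψ)·hL(T).
  T = 326.7 K: K = (1.809, 0.702, 0.296), RR gives ψ = 0.090, H_out = 2.976 kJ/mol
  T = 368.6 K: K = (2.769, 1.195, 0.505), RR gives ψ = 1.000, H_out = 37.383 kJ/mol
  T = 347.6 K: K = (2.266, 0.930, 0.393), RR gives ψ = 0.669, H_out = 24.972 kJ/mol
  T = 337.1 K: K = (2.031, 0.811, 0.342), RR gives ψ = 0.393, H_out = 14.694 kJ/mol
  T = 331.9 K: K = (1.918, 0.755, 0.319), RR gives ψ = 0.247, H_out = 9.084 kJ/mol
  T = 329.3 K: K = (1.863, 0.728, 0.307), RR gives ψ = 0.170, H_out = 6.104 kJ/mol
  T = 330.6 K: K = (1.891, 0.742, 0.313), RR gives ψ = 0.209, H_out = 7.611 kJ/mol
Linear interpolation between T = 330.6 (H_out = 7.611) and T = 331.9 (H_out = 9.084) on hF = 8.799 gives T ≈ 331.6 K, at which ψ = 0.24.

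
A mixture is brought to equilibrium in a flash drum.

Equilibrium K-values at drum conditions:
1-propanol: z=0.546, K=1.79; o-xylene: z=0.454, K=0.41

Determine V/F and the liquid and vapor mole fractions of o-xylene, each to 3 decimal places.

Rachford–Rice: g(V/F) = Σ zᵢ(Kᵢ−1)/(1+V/F(Kᵢ−1)) = 0.
Check two-phase: ΣzᵢKᵢ = 1.163 > 1 and Σzᵢ/Kᵢ = 1.412 > 1, so g(0) = 0.163 > 0 and g(1) = -0.412 < 0.
Binary case is linear: z₁(K₁−1)(1+V/F(K₂−1)) + z₂(K₂−1)(1+V/F(K₁−1)) = 0
⇒ V/F = [z₁(K₁−1)+z₂(K₂−1)] / [−(K₁−1)(K₂−1)] = 0.1635/0.4661 = 0.351
Compositions from xᵢ = zᵢ/(1+V/F(Kᵢ−1)), yᵢ = Kᵢxᵢ:
  1-propanol: x = 0.428, y = 0.765
  o-xylene: x = 0.572, y = 0.235

V/F = 0.351, x_o-xylene = 0.572, y_o-xylene = 0.235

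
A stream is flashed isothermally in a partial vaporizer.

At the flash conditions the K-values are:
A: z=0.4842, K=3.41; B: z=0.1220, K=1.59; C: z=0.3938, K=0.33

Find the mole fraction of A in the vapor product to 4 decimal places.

Rachford–Rice: g(ψ) = Σ zᵢ(Kᵢ−1)/(1+ψ(Kᵢ−1)) = 0.
Check two-phase: ΣzᵢKᵢ = 1.9751 > 1 and Σzᵢ/Kᵢ = 1.4121 > 1, so g(0) = 0.9751 > 0 and g(1) = -0.4121 < 0.
Iterate (Newton) starting at ψ = 0.5:
  ψ = 0.5000: g = 0.18804, g' = -1.0035 → ψ = 0.6874
  ψ = 0.6874: g = 0.00136, g' = -1.0274 → ψ = 0.6887
Converged at ψ = 0.6887.
Compositions from xᵢ = zᵢ/(1+ψ(Kᵢ−1)), yᵢ = Kᵢxᵢ:
  A: x = 0.1820, y = 0.6208
  B: x = 0.0867, y = 0.1379
  C: x = 0.7312, y = 0.2413

y_A = 0.6208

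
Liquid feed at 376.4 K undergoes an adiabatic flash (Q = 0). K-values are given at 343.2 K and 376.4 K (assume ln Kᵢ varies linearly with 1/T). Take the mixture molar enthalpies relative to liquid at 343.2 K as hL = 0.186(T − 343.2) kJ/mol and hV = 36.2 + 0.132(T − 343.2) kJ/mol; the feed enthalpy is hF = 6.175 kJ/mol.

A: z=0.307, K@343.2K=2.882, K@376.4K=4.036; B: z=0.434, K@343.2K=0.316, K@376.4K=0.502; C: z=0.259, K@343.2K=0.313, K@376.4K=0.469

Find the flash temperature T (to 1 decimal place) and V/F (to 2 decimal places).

Adiabatic flash: solve Rachford–Rice at each trial T, then check hF = ψ·hV(T) + (1−ψ)·hL(T).
  T = 343.2 K: K = (2.882, 0.316, 0.313), RR gives ψ = 0.080, H_out = 2.891 kJ/mol
  T = 376.4 K: K = (4.036, 0.502, 0.469), RR gives ψ = 0.373, H_out = 19.015 kJ/mol
  T = 359.8 K: K = (3.437, 0.403, 0.387), RR gives ψ = 0.224, H_out = 11.012 kJ/mol
  T = 351.5 K: K = (3.154, 0.358, 0.349), RR gives ψ = 0.154, H_out = 7.041 kJ/mol
  T = 347.4 K: K = (3.018, 0.337, 0.331), RR gives ψ = 0.118, H_out = 5.023 kJ/mol
  T = 349.4 K: K = (3.084, 0.347, 0.340), RR gives ψ = 0.136, H_out = 6.014 kJ/mol
Linear interpolation between T = 349.4 (H_out = 6.014) and T = 351.5 (H_out = 7.041) on hF = 6.175 gives T ≈ 349.7 K, at which ψ = 0.14.

T = 349.7 K, V/F = 0.14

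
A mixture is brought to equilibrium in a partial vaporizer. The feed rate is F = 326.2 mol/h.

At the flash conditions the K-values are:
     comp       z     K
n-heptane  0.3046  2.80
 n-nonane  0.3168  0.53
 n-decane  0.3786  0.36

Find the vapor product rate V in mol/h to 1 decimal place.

V = 50.2 mol/h

Let ψ = V/F and solve Σ zᵢ(Kᵢ−1)/(1+ψ(Kᵢ−1)) = 0.
g(0) = ΣzᵢKᵢ − 1 = 0.1571 and g(1) = 1 − Σzᵢ/Kᵢ = -0.7582, so a root lies in (0, 1).
Newton iteration, ψ⁰ = 0.5:
  ψ = 0.5000: g = -0.26240, g' = -0.7283 → ψ = 0.1397
  ψ = 0.1397: g = 0.01263, g' = -0.8973 → ψ = 0.1538
  ψ = 0.1538: g = 0.00014, g' = -0.8774 → ψ = 0.1540
Converged at ψ = 0.1540.
Then V = ψ·F = 0.1540·326.2 = 50.2 mol/h and L = F − V = 276.0 mol/h.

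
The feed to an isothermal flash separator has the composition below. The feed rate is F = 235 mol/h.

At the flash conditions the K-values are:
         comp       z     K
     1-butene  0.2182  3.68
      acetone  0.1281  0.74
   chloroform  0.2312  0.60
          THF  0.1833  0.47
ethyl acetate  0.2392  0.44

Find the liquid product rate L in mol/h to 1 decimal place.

Let ψ = V/F and solve Σ zᵢ(Kᵢ−1)/(1+ψ(Kᵢ−1)) = 0.
g(0) = ΣzᵢKᵢ − 1 = 0.2279 and g(1) = 1 − Σzᵢ/Kᵢ = -0.5514, so a root lies in (0, 1).
Iterate (Newton) starting at ψ = 0.56:
  ψ = 0.5600: g = -0.25763, g' = -0.5872 → ψ = 0.1213
  ψ = 0.1213: g = 0.06221, g' = -1.0879 → ψ = 0.1785
  ψ = 0.1785: g = 0.00494, g' = -0.9250 → ψ = 0.1838
Converged at ψ = 0.1838.
Then V = ψ·F = 0.1838·235 = 43.2 mol/h and L = F − V = 191.8 mol/h.

L = 191.8 mol/h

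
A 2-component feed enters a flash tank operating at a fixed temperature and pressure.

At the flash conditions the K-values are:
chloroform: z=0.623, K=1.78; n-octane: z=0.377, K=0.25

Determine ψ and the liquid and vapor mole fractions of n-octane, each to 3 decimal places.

ψ = 0.347, x_n-octane = 0.510, y_n-octane = 0.127

Rachford–Rice: g(ψ) = Σ zᵢ(Kᵢ−1)/(1+ψ(Kᵢ−1)) = 0.
g(0) = ΣzᵢKᵢ − 1 = 0.203 and g(1) = 1 − Σzᵢ/Kᵢ = -0.858, so a root lies in (0, 1).
Newton–Raphson from ψ = 0.64:
  ψ = 0.640: g = -0.2196, g' = -0.953 → ψ = 0.410
  ψ = 0.410: g = -0.0398, g' = -0.659 → ψ = 0.349
  ψ = 0.349: g = -0.0011, g' = -0.623 → ψ = 0.347
Converged at ψ = 0.347.
Compositions from xᵢ = zᵢ/(1+ψ(Kᵢ−1)), yᵢ = Kᵢxᵢ:
  chloroform: x = 0.490, y = 0.873
  n-octane: x = 0.510, y = 0.127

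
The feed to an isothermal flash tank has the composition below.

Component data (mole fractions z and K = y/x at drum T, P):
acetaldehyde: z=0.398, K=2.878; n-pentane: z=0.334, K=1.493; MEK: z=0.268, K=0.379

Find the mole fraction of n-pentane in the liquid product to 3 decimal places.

Newton iteration, β⁰ = 0.31:
  β = 0.310: g = 0.4091, g' = -0.780 → β = 0.834
  β = 0.834: g = 0.0625, g' = -0.699 → β = 0.924
  β = 0.924: g = -0.0039, g' = -0.795 → β = 0.919
Converged at β = 0.919.
Compositions from xᵢ = zᵢ/(1+β(Kᵢ−1)), yᵢ = Kᵢxᵢ:
  acetaldehyde: x = 0.146, y = 0.420
  n-pentane: x = 0.230, y = 0.343
  MEK: x = 0.624, y = 0.237

x_n-pentane = 0.230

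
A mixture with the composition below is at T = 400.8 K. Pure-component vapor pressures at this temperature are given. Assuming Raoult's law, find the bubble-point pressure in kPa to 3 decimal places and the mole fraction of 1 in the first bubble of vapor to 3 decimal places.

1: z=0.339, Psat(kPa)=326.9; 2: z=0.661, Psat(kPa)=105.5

At the bubble point ψ → 0, so ΣzᵢKᵢ = 1 with Kᵢ = Pᵢˢᵃᵗ/P ⇒ P = ΣzᵢPᵢˢᵃᵗ.
P = 0.339·326.9 + 0.661·105.5 = 180.555 kPa
yᵢ = zᵢPᵢˢᵃᵗ/P ⇒ y_1 = 0.339·326.9/180.555 = 0.614

Pbub = 180.555 kPa, y_1 = 0.614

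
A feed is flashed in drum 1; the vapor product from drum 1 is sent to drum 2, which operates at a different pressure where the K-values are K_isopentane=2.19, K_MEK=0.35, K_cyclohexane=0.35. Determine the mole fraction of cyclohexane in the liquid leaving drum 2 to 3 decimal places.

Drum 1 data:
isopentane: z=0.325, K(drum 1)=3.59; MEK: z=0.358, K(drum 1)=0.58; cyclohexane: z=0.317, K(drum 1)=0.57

x_cyclohexane (drum 2) = 0.302

Drum 1:
Material balance + equilibrium reduce to Σ zᵢ(Kᵢ−1)/(1+ψ₁(Kᵢ−1)) = 0.
g(0) = ΣzᵢKᵢ − 1 = 0.555 and g(1) = 1 − Σzᵢ/Kᵢ = -0.264, so a root lies in (0, 1).
Newton–Raphson from ψ₁ = 0.5:
  ψ₁ = 0.500: g = 0.0028, g' = -0.610 → ψ₁ = 0.505
Converged at ψ₁ = 0.505.
Drum-1 compositions:
  isopentane: x = 0.141, y = 0.506
  MEK: x = 0.454, y = 0.263
  cyclohexane: x = 0.405, y = 0.231
Drum-2 feed = drum-1 vapor: z₂ = (0.5058, 0.2635, 0.2308).
Drum 2:
Material balance + equilibrium reduce to Σ zᵢ(Kᵢ−1)/(1+ψ₂(Kᵢ−1)) = 0.
Check two-phase: ΣzᵢKᵢ = 1.281 > 1 and Σzᵢ/Kᵢ = 1.643 > 1, so g(0) = 0.281 > 0 and g(1) = -0.643 < 0.
Newton–Raphson from ψ₂ = 0.44:
  ψ₂ = 0.440: g = -0.0549, g' = -0.718 → ψ₂ = 0.364
  ψ₂ = 0.364: g = -0.0005, g' = -0.707 → ψ₂ = 0.363
Converged at ψ₂ = 0.363.
  isopentane: x = 0.353, y = 0.774
  MEK: x = 0.345, y = 0.121
  cyclohexane: x = 0.302, y = 0.106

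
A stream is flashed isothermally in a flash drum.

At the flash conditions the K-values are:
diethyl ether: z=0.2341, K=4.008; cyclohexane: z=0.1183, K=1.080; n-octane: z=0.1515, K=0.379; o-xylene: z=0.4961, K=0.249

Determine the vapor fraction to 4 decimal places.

ψ = 0.1302

Let ψ = V/F and solve Σ zᵢ(Kᵢ−1)/(1+ψ(Kᵢ−1)) = 0.
Feasibility: ΣzᵢKᵢ = 1.2470, Σzᵢ/Kᵢ = 2.5601 — both > 1, two phases present.
Newton–Raphson from ψ = 0.44:
  ψ = 0.4400: g = -0.37369, g' = -1.1278 → ψ = 0.1087
  ψ = 0.1087: g = 0.03354, g' = -1.6028 → ψ = 0.1296
  ψ = 0.1296: g = 0.00100, g' = -1.5099 → ψ = 0.1302
Converged at ψ = 0.1302.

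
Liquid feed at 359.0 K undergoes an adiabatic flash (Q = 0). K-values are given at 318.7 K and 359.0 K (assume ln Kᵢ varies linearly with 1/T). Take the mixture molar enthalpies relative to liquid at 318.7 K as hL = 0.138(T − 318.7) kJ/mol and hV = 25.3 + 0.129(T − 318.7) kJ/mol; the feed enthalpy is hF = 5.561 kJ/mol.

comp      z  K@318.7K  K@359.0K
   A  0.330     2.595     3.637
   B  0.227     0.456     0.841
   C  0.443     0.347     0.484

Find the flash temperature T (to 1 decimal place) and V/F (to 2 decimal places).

T = 325.4 K, V/F = 0.18

Adiabatic flash: solve Rachford–Rice at each trial T, then check hF = ψ·hV(T) + (1−ψ)·hL(T).
  T = 318.7 K: K = (2.595, 0.456, 0.347), RR gives ψ = 0.115, H_out = 2.917 kJ/mol
  T = 359.0 K: K = (3.637, 0.841, 0.484), RR gives ψ = 0.544, H_out = 19.133 kJ/mol
  T = 338.9 K: K = (3.104, 0.631, 0.414), RR gives ψ = 0.321, H_out = 10.844 kJ/mol
  T = 328.8 K: K = (2.846, 0.539, 0.380), RR gives ψ = 0.219, H_out = 6.906 kJ/mol
  T = 323.8 K: K = (2.721, 0.497, 0.364), RR gives ψ = 0.168, H_out = 4.949 kJ/mol
  T = 326.3 K: K = (2.783, 0.518, 0.372), RR gives ψ = 0.193, H_out = 5.930 kJ/mol
  T = 325.1 K: K = (2.753, 0.508, 0.368), RR gives ψ = 0.181, H_out = 5.460 kJ/mol
Linear interpolation between T = 325.1 (H_out = 5.460) and T = 326.3 (H_out = 5.930) on hF = 5.561 gives T ≈ 325.4 K, at which ψ = 0.18.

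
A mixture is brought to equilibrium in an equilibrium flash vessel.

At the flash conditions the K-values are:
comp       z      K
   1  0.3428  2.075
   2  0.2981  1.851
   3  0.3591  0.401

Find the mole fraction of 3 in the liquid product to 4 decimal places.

x_3 = 0.6172

Rachford–Rice: g(β) = Σ zᵢ(Kᵢ−1)/(1+β(Kᵢ−1)) = 0.
Check two-phase: ΣzᵢKᵢ = 1.4071 > 1 and Σzᵢ/Kᵢ = 1.2218 > 1, so g(0) = 0.4071 > 0 and g(1) = -0.2218 < 0.
Newton–Raphson from β = 0.5:
  β = 0.5000: g = 0.11057, g' = -0.5364 → β = 0.7061
  β = 0.7061: g = -0.00483, g' = -0.5992 → β = 0.6981
Converged at β = 0.6981.
Compositions from xᵢ = zᵢ/(1+β(Kᵢ−1)), yᵢ = Kᵢxᵢ:
  1: x = 0.1958, y = 0.4064
  2: x = 0.1870, y = 0.3462
  3: x = 0.6172, y = 0.2475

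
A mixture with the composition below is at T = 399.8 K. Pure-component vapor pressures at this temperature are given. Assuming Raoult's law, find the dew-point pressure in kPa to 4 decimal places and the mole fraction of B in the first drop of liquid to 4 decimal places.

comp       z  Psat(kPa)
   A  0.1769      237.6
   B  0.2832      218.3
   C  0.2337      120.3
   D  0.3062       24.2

At the dew point ψ → 1, so Σzᵢ/Kᵢ = 1 with Kᵢ = Pᵢˢᵃᵗ/P ⇒ 1/P = Σzᵢ/Pᵢˢᵃᵗ.
1/P = 0.1769/237.6 + 0.2832/218.3 + 0.2337/120.3 + 0.3062/24.2 = 0.0166374 ⇒ P = 60.1057 kPa
xᵢ = zᵢP/Pᵢˢᵃᵗ ⇒ x_B = 0.2832·60.1057/218.3 = 0.0780

Pdew = 60.1057 kPa, x_B = 0.0780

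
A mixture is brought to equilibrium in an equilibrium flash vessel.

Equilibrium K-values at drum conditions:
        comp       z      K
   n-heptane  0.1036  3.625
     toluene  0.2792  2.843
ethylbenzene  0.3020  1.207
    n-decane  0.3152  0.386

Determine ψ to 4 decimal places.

Rachford–Rice: g(ψ) = Σ zᵢ(Kᵢ−1)/(1+ψ(Kᵢ−1)) = 0.
Feasibility: ΣzᵢKᵢ = 1.6555, Σzᵢ/Kᵢ = 1.1936 — both > 1, two phases present.
Newton–Raphson from ψ = 0.5:
  ψ = 0.5000: g = 0.16278, g' = -0.6484 → ψ = 0.7510
  ψ = 0.7510: g = 0.00230, g' = -0.6666 → ψ = 0.7545
Converged at ψ = 0.7545.

ψ = 0.7545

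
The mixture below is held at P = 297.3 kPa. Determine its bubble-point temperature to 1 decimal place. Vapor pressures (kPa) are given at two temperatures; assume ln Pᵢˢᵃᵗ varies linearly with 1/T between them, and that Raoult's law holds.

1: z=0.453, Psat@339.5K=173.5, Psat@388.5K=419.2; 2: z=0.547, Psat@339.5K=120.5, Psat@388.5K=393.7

T = 372.5 K

Bubble-point temperature: ΣzᵢPᵢˢᵃᵗ(T) = P. Interpolate ln Pᵢˢᵃᵗ = aᵢ + bᵢ/T.
  T = 339.5 K: ΣzᵢPᵢˢᵃᵗ = 144.51 kPa
  T = 388.5 K: ΣzᵢPᵢˢᵃᵗ = 405.25 kPa
  T = 364.0 K: ΣzᵢPᵢˢᵃᵗ = 249.83 kPa
  T = 376.2 K: ΣzᵢPᵢˢᵃᵗ = 320.19 kPa
  T = 370.1 K: ΣzᵢPᵢˢᵃᵗ = 283.37 kPa
  T = 373.1 K: ΣzᵢPᵢˢᵃᵗ = 301.05 kPa
  T = 371.6 K: ΣzᵢPᵢˢᵃᵗ = 292.11 kPa
Interpolating between 371.6 K and 373.1 K gives T ≈ 372.5 K.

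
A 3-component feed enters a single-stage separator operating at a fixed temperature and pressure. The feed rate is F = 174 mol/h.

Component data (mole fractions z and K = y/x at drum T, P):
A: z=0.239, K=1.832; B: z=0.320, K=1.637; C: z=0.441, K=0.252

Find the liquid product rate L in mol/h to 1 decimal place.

L = 150.7 mol/h

Let ψ = V/F and solve Σ zᵢ(Kᵢ−1)/(1+ψ(Kᵢ−1)) = 0.
Check two-phase: ΣzᵢKᵢ = 1.073 > 1 and Σzᵢ/Kᵢ = 2.076 > 1, so g(0) = 0.073 > 0 and g(1) = -1.076 < 0.
Newton–Raphson from ψ = 0.45:
  ψ = 0.450: g = -0.1941, g' = -0.727 → ψ = 0.183
  ψ = 0.183: g = -0.0270, g' = -0.560 → ψ = 0.135
  ψ = 0.135: g = -0.0003, g' = -0.549 → ψ = 0.134
Converged at ψ = 0.134.
Then V = ψ·F = 0.1342·174 = 23.3 mol/h and L = F − V = 150.7 mol/h.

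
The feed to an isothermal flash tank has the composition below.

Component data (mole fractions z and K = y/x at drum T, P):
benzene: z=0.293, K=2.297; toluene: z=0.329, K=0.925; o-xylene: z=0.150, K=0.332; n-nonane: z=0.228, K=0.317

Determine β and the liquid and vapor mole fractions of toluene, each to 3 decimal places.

Material balance + equilibrium reduce to Σ zᵢ(Kᵢ−1)/(1+β(Kᵢ−1)) = 0.
Feasibility: ΣzᵢKᵢ = 1.099, Σzᵢ/Kᵢ = 1.654 — both > 1, two phases present.
Iterate (Newton) starting at β = 0.35:
  β = 0.350: g = -0.0994, g' = -0.533 → β = 0.163
  β = 0.163: g = 0.0008, g' = -0.557 → β = 0.165
Converged at β = 0.165.
Compositions from xᵢ = zᵢ/(1+β(Kᵢ−1)), yᵢ = Kᵢxᵢ:
  benzene: x = 0.241, y = 0.554
  toluene: x = 0.333, y = 0.308
  o-xylene: x = 0.169, y = 0.056
  n-nonane: x = 0.257, y = 0.081

β = 0.165, x_toluene = 0.333, y_toluene = 0.308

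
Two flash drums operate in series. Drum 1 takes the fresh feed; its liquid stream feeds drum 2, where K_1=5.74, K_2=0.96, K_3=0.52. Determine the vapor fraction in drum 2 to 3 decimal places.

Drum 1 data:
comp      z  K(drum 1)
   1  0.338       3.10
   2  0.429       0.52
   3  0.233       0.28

Drum 1:
Material balance + equilibrium reduce to Σ zᵢ(Kᵢ−1)/(1+ψ₁(Kᵢ−1)) = 0.
Feasibility: ΣzᵢKᵢ = 1.336, Σzᵢ/Kᵢ = 1.766 — both > 1, two phases present.
Newton iteration, ψ₁⁰ = 0.67:
  ψ₁ = 0.670: g = -0.3328, g' = -0.923 → ψ₁ = 0.309
  ψ₁ = 0.309: g = -0.0275, g' = -0.884 → ψ₁ = 0.278
  ψ₁ = 0.278: g = 0.0005, g' = -0.914 → ψ₁ = 0.279
Converged at ψ₁ = 0.279.
Drum-1 compositions:
  1: x = 0.213, y = 0.661
  2: x = 0.495, y = 0.258
  3: x = 0.292, y = 0.082
Drum-2 feed = drum-1 liquid: z₂ = (0.2132, 0.4953, 0.2915).
Drum 2:
Material balance + equilibrium reduce to Σ zᵢ(Kᵢ−1)/(1+ψ₂(Kᵢ−1)) = 0.
Feasibility: ΣzᵢKᵢ = 1.851, Σzᵢ/Kᵢ = 1.114 — both > 1, two phases present.
Iterate (Newton) starting at ψ₂ = 0.62:
  ψ₂ = 0.620: g = 0.0370, g' = -0.446 → ψ₂ = 0.703
  ψ₂ = 0.703: g = 0.0016, g' = -0.409 → ψ₂ = 0.707
Converged at ψ₂ = 0.707.
  1: x = 0.049, y = 0.281
  2: x = 0.510, y = 0.489
  3: x = 0.441, y = 0.229

V/F (drum 2) = 0.707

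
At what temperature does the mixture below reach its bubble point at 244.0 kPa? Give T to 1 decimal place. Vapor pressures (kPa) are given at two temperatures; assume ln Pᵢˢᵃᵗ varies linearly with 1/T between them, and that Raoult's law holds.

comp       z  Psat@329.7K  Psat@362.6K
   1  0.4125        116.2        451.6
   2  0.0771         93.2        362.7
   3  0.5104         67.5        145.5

T = 357.6 K

Bubble-point temperature: ΣzᵢPᵢˢᵃᵗ(T) = P. Interpolate ln Pᵢˢᵃᵗ = aᵢ + bᵢ/T.
  T = 329.7 K: ΣzᵢPᵢˢᵃᵗ = 89.57 kPa
  T = 362.6 K: ΣzᵢPᵢˢᵃᵗ = 288.51 kPa
  T = 346.1 K: ΣzᵢPᵢˢᵃᵗ = 163.45 kPa
  T = 354.4 K: ΣzᵢPᵢˢᵃᵗ = 218.54 kPa
  T = 358.5 K: ΣzᵢPᵢˢᵃᵗ = 251.38 kPa
  T = 356.4 K: ΣzᵢPᵢˢᵃᵗ = 234.05 kPa
Interpolating between 356.4 K and 358.5 K gives T ≈ 357.6 K.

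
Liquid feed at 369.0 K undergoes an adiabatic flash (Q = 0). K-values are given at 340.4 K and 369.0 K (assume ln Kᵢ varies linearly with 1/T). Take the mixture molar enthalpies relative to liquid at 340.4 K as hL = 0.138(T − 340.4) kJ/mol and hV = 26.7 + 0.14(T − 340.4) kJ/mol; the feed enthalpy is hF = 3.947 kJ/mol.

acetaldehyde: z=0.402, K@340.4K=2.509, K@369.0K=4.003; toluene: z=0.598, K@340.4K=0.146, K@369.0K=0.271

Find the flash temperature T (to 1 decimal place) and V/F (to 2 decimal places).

Adiabatic flash: solve Rachford–Rice at each trial T, then check hF = ψ·hV(T) + (1−ψ)·hL(T).
  T = 340.4 K: K = (2.509, 0.146), RR gives ψ = 0.074, H_out = 1.987 kJ/mol
  T = 369.0 K: K = (4.003, 0.271), RR gives ψ = 0.352, H_out = 13.374 kJ/mol
  T = 354.7 K: K = (3.199, 0.201), RR gives ψ = 0.231, H_out = 8.160 kJ/mol
  T = 347.5 K: K = (2.838, 0.172), RR gives ψ = 0.160, H_out = 5.255 kJ/mol
  T = 343.9 K: K = (2.668, 0.158), RR gives ψ = 0.119, H_out = 3.663 kJ/mol
  T = 345.7 K: K = (2.752, 0.165), RR gives ψ = 0.140, H_out = 4.473 kJ/mol
Linear interpolation between T = 343.9 (H_out = 3.663) and T = 345.7 (H_out = 4.473) on hF = 3.947 gives T ≈ 344.5 K, at which ψ = 0.13.

T = 344.5 K, V/F = 0.13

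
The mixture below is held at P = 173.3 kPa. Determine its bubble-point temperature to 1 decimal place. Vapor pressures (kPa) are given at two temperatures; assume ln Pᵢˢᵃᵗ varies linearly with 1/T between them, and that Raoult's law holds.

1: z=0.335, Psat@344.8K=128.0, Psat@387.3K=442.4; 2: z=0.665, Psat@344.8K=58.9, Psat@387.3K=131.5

T = 374.1 K

Bubble-point temperature: ΣzᵢPᵢˢᵃᵗ(T) = P. Interpolate ln Pᵢˢᵃᵗ = aᵢ + bᵢ/T.
  T = 344.8 K: ΣzᵢPᵢˢᵃᵗ = 82.05 kPa
  T = 387.3 K: ΣzᵢPᵢˢᵃᵗ = 235.65 kPa
  T = 366.1 K: ΣzᵢPᵢˢᵃᵗ = 142.72 kPa
  T = 376.7 K: ΣzᵢPᵢˢᵃᵗ = 184.46 kPa
  T = 371.4 K: ΣzᵢPᵢˢᵃᵗ = 162.50 kPa
  T = 374.0 K: ΣzᵢPᵢˢᵃᵗ = 172.99 kPa
Interpolating between 374.0 K and 376.7 K gives T ≈ 374.1 K.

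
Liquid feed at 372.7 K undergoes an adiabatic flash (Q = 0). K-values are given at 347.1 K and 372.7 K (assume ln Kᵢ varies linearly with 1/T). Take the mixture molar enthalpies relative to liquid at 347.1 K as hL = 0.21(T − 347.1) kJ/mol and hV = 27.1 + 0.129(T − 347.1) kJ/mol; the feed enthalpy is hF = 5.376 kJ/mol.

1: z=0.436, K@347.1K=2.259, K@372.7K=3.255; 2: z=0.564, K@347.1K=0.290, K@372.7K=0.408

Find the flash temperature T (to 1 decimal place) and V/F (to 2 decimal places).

Adiabatic flash: solve Rachford–Rice at each trial T, then check hF = ψ·hV(T) + (1−ψ)·hL(T).
  T = 347.1 K: K = (2.259, 0.290), RR gives ψ = 0.166, H_out = 4.502 kJ/mol
  T = 372.7 K: K = (3.255, 0.408), RR gives ψ = 0.486, H_out = 17.548 kJ/mol
  T = 359.9 K: K = (2.729, 0.346), RR gives ψ = 0.341, H_out = 11.565 kJ/mol
  T = 353.5 K: K = (2.487, 0.317), RR gives ψ = 0.259, H_out = 8.240 kJ/mol
  T = 350.3 K: K = (2.371, 0.303), RR gives ψ = 0.215, H_out = 6.435 kJ/mol
  T = 348.7 K: K = (2.315, 0.297), RR gives ψ = 0.191, H_out = 5.486 kJ/mol
Linear interpolation between T = 347.1 (H_out = 4.502) and T = 348.7 (H_out = 5.486) on hF = 5.376 gives T ≈ 348.5 K, at which ψ = 0.19.

T = 348.5 K, V/F = 0.19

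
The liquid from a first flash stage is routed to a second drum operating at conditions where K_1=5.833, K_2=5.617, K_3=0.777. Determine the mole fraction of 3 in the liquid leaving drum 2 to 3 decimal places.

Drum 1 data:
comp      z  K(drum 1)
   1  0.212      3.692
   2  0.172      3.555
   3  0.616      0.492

x_3 (drum 2) = 0.955

Drum 1:
Material balance + equilibrium reduce to Σ zᵢ(Kᵢ−1)/(1+ψ₁(Kᵢ−1)) = 0.
g(0) = ΣzᵢKᵢ − 1 = 0.697 and g(1) = 1 − Σzᵢ/Kᵢ = -0.358, so a root lies in (0, 1).
Newton–Raphson from ψ₁ = 0.57:
  ψ₁ = 0.570: g = -0.0364, g' = -0.740 → ψ₁ = 0.521
  ψ₁ = 0.521: g = 0.0006, g' = -0.767 → ψ₁ = 0.522
Converged at ψ₁ = 0.522.
Drum-1 compositions:
  1: x = 0.088, y = 0.326
  2: x = 0.074, y = 0.262
  3: x = 0.838, y = 0.412
Drum-2 feed = drum-1 liquid: z₂ = (0.0882, 0.0737, 0.8381).
Drum 2:
Iterate (Newton) starting at ψ₂ = 0.5:
  ψ₂ = 0.500: g = 0.0173, g' = -0.373 → ψ₂ = 0.546
  ψ₂ = 0.546: g = 0.0009, g' = -0.336 → ψ₂ = 0.549
Converged at ψ₂ = 0.549.
  1: x = 0.024, y = 0.141
  2: x = 0.021, y = 0.117
  3: x = 0.955, y = 0.742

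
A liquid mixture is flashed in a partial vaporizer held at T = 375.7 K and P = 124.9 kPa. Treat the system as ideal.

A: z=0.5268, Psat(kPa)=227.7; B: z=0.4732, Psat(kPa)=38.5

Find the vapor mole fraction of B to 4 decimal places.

Raoult's law: Kᵢ = Pᵢˢᵃᵗ/P = Pᵢˢᵃᵗ/124.9.
  K_A = 227.7/124.9 = 1.823058, K_B = 38.5/124.9 = 0.308247
Rachford–Rice: g(ψ) = Σ zᵢ(Kᵢ−1)/(1+ψ(Kᵢ−1)) = 0.
g(0) = ΣzᵢKᵢ − 1 = 0.1062 and g(1) = 1 − Σzᵢ/Kᵢ = -0.8241, so a root lies in (0, 1).
Iterate (Newton) starting at ψ = 0.5:
  ψ = 0.5000: g = -0.19325, g' = -0.7083 → ψ = 0.2272
  ψ = 0.2272: g = -0.02308, g' = -0.5720 → ψ = 0.1868
  ψ = 0.1868: g = -0.00012, g' = -0.5667 → ψ = 0.1866
Converged at ψ = 0.1866.
Compositions from xᵢ = zᵢ/(1+ψ(Kᵢ−1)), yᵢ = Kᵢxᵢ:
  A: x = 0.4567, y = 0.8325
  B: x = 0.5433, y = 0.1675

y_B = 0.1675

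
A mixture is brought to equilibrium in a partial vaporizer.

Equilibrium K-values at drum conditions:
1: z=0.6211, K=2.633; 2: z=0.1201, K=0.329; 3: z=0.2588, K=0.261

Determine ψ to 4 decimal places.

Let ψ = V/F and solve Σ zᵢ(Kᵢ−1)/(1+ψ(Kᵢ−1)) = 0.
g(0) = ΣzᵢKᵢ − 1 = 0.7424 and g(1) = 1 − Σzᵢ/Kᵢ = -0.5925, so a root lies in (0, 1).
Newton–Raphson from ψ = 0.68:
  ψ = 0.6800: g = -0.05207, g' = -1.1259 → ψ = 0.6338
  ψ = 0.6338: g = -0.00152, g' = -1.0637 → ψ = 0.6323
Converged at ψ = 0.6323.

ψ = 0.6323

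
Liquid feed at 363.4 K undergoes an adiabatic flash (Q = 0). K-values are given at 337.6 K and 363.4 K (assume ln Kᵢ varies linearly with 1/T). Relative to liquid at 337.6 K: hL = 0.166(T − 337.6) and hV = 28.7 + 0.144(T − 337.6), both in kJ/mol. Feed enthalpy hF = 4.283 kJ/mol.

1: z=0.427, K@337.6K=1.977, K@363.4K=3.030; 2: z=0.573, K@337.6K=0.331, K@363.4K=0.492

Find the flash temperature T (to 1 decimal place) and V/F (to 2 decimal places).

T = 340.8 K, V/F = 0.13

Adiabatic flash: solve Rachford–Rice at each trial T, then check hF = ψ·hV(T) + (1−ψ)·hL(T).
  T = 337.6 K: K = (1.977, 0.331), RR gives ψ = 0.052, H_out = 1.486 kJ/mol
  T = 363.4 K: K = (3.030, 0.492), RR gives ψ = 0.558, H_out = 19.989 kJ/mol
  T = 350.5 K: K = (2.467, 0.407), RR gives ψ = 0.329, H_out = 11.485 kJ/mol
  T = 344.1 K: K = (2.215, 0.368), RR gives ψ = 0.204, H_out = 6.898 kJ/mol
  T = 340.9 K: K = (2.096, 0.349), RR gives ψ = 0.133, H_out = 4.363 kJ/mol
  T = 339.2 K: K = (2.034, 0.340), RR gives ψ = 0.093, H_out = 2.920 kJ/mol
Linear interpolation between T = 339.2 (H_out = 2.920) and T = 340.9 (H_out = 4.363) on hF = 4.283 gives T ≈ 340.8 K, at which ψ = 0.13.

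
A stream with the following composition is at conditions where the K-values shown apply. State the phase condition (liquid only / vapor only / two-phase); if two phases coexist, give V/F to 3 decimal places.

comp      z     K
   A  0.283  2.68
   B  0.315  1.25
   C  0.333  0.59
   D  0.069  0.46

ΣzᵢKᵢ = 1.380; Σzᵢ/Kᵢ = 1.072.
Both exceed 1, so a two-phase solution exists.
Let ψ = V/F and solve Σ zᵢ(Kᵢ−1)/(1+ψ(Kᵢ−1)) = 0.
Newton–Raphson from ψ = 0.6:
  ψ = 0.600: g = 0.0691, g' = -0.355 → ψ = 0.794
  ψ = 0.794: g = 0.0017, g' = -0.345 → ψ = 0.799
Converged at ψ = 0.799.

two-phase, V/F = 0.799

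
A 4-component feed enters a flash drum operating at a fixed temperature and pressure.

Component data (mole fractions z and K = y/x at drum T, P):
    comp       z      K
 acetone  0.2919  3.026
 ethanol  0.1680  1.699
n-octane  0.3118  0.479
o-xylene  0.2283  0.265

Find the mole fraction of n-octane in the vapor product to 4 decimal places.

y_n-octane = 0.1850

Material balance + equilibrium reduce to Σ zᵢ(Kᵢ−1)/(1+ψ(Kᵢ−1)) = 0.
Feasibility: ΣzᵢKᵢ = 1.3786, Σzᵢ/Kᵢ = 1.7078 — both > 1, two phases present.
Newton iteration, ψ⁰ = 0.48:
  ψ = 0.4800: g = -0.08814, g' = -0.7989 → ψ = 0.3697
  ψ = 0.3697: g = -0.00015, g' = -0.8059 → ψ = 0.3695
Converged at ψ = 0.3695.
Compositions from xᵢ = zᵢ/(1+ψ(Kᵢ−1)), yᵢ = Kᵢxᵢ:
  acetone: x = 0.1669, y = 0.5051
  ethanol: x = 0.1335, y = 0.2268
  n-octane: x = 0.3861, y = 0.1850
  o-xylene: x = 0.3134, y = 0.0831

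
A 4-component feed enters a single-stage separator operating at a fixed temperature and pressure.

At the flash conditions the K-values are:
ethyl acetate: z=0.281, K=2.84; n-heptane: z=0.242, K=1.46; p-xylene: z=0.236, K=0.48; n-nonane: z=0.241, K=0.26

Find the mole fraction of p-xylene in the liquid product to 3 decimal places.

x_p-xylene = 0.294

Rachford–Rice: g(β) = Σ zᵢ(Kᵢ−1)/(1+β(Kᵢ−1)) = 0.
Feasibility: ΣzᵢKᵢ = 1.327, Σzᵢ/Kᵢ = 1.683 — both > 1, two phases present.
Iterate (Newton) starting at β = 0.5:
  β = 0.500: g = -0.0891, g' = -0.741 → β = 0.380
  β = 0.380: g = -0.0018, g' = -0.721 → β = 0.377
Converged at β = 0.377.
Compositions from xᵢ = zᵢ/(1+β(Kᵢ−1)), yᵢ = Kᵢxᵢ:
  ethyl acetate: x = 0.166, y = 0.471
  n-heptane: x = 0.206, y = 0.301
  p-xylene: x = 0.294, y = 0.141
  n-nonane: x = 0.334, y = 0.087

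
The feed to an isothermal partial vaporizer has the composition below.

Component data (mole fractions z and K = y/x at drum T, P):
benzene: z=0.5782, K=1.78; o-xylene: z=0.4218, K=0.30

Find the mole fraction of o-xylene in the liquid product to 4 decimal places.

x_o-xylene = 0.5270

Rachford–Rice: g(ψ) = Σ zᵢ(Kᵢ−1)/(1+ψ(Kᵢ−1)) = 0.
Feasibility: ΣzᵢKᵢ = 1.1557, Σzᵢ/Kᵢ = 1.7308 — both > 1, two phases present.
Binary case is linear: z₁(K₁−1)(1+ψ(K₂−1)) + z₂(K₂−1)(1+ψ(K₁−1)) = 0
⇒ ψ = [z₁(K₁−1)+z₂(K₂−1)] / [−(K₁−1)(K₂−1)] = 0.15574/0.54600 = 0.2852
Compositions from xᵢ = zᵢ/(1+ψ(Kᵢ−1)), yᵢ = Kᵢxᵢ:
  benzene: x = 0.4730, y = 0.8419
  o-xylene: x = 0.5270, y = 0.1581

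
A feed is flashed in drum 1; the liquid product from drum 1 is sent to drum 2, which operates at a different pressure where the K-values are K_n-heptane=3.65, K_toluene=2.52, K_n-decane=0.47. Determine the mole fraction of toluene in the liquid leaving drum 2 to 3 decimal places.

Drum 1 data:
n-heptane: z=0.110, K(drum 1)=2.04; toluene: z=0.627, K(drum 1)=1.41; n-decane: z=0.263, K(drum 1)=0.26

Drum 1:
Let ψ₁ = V/F and solve Σ zᵢ(Kᵢ−1)/(1+ψ₁(Kᵢ−1)) = 0.
g(0) = ΣzᵢKᵢ − 1 = 0.177 and g(1) = 1 − Σzᵢ/Kᵢ = -0.510, so a root lies in (0, 1).
Newton–Raphson from ψ₁ = 0.4:
  ψ₁ = 0.400: g = 0.0252, g' = -0.428 → ψ₁ = 0.459
  ψ₁ = 0.459: g = -0.0009, g' = -0.459 → ψ₁ = 0.457
Converged at ψ₁ = 0.457.
Drum-1 compositions:
  n-heptane: x = 0.075, y = 0.152
  toluene: x = 0.528, y = 0.745
  n-decane: x = 0.397, y = 0.103
Drum-2 feed = drum-1 liquid: z₂ = (0.0746, 0.5281, 0.3974).
Drum 2:
Let ψ₂ = V/F and solve Σ zᵢ(Kᵢ−1)/(1+ψ₂(Kᵢ−1)) = 0.
Feasibility: ΣzᵢKᵢ = 1.790, Σzᵢ/Kᵢ = 1.075 — both > 1, two phases present.
Newton iteration, ψ₂⁰ = 0.5:
  ψ₂ = 0.500: g = 0.2545, g' = -0.697 → ψ₂ = 0.865
  ψ₂ = 0.865: g = 0.0179, g' = -0.657 → ψ₂ = 0.892
Converged at ψ₂ = 0.892.
  n-heptane: x = 0.022, y = 0.081
  toluene: x = 0.224, y = 0.565
  n-decane: x = 0.754, y = 0.354

x_toluene (drum 2) = 0.224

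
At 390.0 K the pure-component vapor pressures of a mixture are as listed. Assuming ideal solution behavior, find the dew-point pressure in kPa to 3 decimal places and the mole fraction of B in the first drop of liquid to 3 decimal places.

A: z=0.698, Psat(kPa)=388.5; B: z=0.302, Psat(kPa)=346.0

At the dew point ψ → 1, so Σzᵢ/Kᵢ = 1 with Kᵢ = Pᵢˢᵃᵗ/P ⇒ 1/P = Σzᵢ/Pᵢˢᵃᵗ.
1/P = 0.698/388.5 + 0.302/346.0 = 0.002669 ⇒ P = 374.604 kPa
xᵢ = zᵢP/Pᵢˢᵃᵗ ⇒ x_B = 0.302·374.604/346.0 = 0.327

Pdew = 374.604 kPa, x_B = 0.327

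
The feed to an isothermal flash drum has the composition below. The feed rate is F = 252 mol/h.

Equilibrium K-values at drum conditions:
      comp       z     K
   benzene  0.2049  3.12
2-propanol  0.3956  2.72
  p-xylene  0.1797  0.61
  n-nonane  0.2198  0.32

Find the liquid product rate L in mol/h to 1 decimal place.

Rachford–Rice: g(ψ) = Σ zᵢ(Kᵢ−1)/(1+ψ(Kᵢ−1)) = 0.
g(0) = ΣzᵢKᵢ − 1 = 0.8953 and g(1) = 1 − Σzᵢ/Kᵢ = -0.1926, so a root lies in (0, 1).
Iterate (Newton) starting at ψ = 0.63:
  ψ = 0.6300: g = 0.15816, g' = -0.7975 → ψ = 0.8283
  ψ = 0.8283: g = -0.00751, g' = -0.9128 → ψ = 0.8201
  ψ = 0.8201: g = -0.00004, g' = -0.9027 → ψ = 0.8200
Converged at ψ = 0.8200.
Then V = ψ·F = 0.8200·252 = 206.7 mol/h and L = F − V = 45.3 mol/h.

L = 45.3 mol/h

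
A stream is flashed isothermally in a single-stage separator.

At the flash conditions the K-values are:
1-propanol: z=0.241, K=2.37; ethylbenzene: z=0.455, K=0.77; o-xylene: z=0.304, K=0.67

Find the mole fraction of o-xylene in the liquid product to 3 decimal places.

x_o-xylene = 0.342

Let β = V/F and solve Σ zᵢ(Kᵢ−1)/(1+β(Kᵢ−1)) = 0.
g(0) = ΣzᵢKᵢ − 1 = 0.125 and g(1) = 1 − Σzᵢ/Kᵢ = -0.146, so a root lies in (0, 1).
Newton iteration, β⁰ = 0.36:
  β = 0.360: g = -0.0068, g' = -0.274 → β = 0.335
Converged at β = 0.335.
Compositions from xᵢ = zᵢ/(1+β(Kᵢ−1)), yᵢ = Kᵢxᵢ:
  1-propanol: x = 0.165, y = 0.391
  ethylbenzene: x = 0.493, y = 0.380
  o-xylene: x = 0.342, y = 0.229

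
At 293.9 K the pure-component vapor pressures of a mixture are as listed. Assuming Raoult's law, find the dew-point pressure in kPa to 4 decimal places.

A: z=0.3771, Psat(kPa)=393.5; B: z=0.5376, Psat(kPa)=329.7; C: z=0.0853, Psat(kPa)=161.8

At the dew point ψ → 1, so Σzᵢ/Kᵢ = 1 with Kᵢ = Pᵢˢᵃᵗ/P ⇒ 1/P = Σzᵢ/Pᵢˢᵃᵗ.
1/P = 0.3771/393.5 + 0.5376/329.7 + 0.0853/161.8 = 0.0031161 ⇒ P = 320.9150 kPa

Pdew = 320.9150 kPa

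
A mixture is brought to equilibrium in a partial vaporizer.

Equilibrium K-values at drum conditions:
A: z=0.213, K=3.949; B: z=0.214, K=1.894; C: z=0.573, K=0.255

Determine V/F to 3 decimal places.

Rachford–Rice: g(V/F) = Σ zᵢ(Kᵢ−1)/(1+V/F(Kᵢ−1)) = 0.
Check two-phase: ΣzᵢKᵢ = 1.393 > 1 and Σzᵢ/Kᵢ = 2.414 > 1, so g(0) = 0.393 > 0 and g(1) = -1.414 < 0.
Newton–Raphson from V/F = 0.5:
  V/F = 0.500: g = -0.2942, g' = -1.192 → V/F = 0.253
  V/F = 0.253: g = -0.0104, g' = -1.204 → V/F = 0.244
  V/F = 0.244: g = 0.0001, g' = -1.216 → V/F = 0.245
Converged at V/F = 0.245.

V/F = 0.245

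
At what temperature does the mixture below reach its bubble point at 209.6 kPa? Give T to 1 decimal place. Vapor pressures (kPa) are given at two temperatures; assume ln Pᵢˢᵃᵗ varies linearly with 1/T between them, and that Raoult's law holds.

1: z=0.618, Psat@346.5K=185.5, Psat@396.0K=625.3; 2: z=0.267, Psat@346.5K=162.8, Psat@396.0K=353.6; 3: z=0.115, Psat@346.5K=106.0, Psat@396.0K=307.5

Bubble-point temperature: ΣzᵢPᵢˢᵃᵗ(T) = P. Interpolate ln Pᵢˢᵃᵗ = aᵢ + bᵢ/T.
  T = 346.5 K: ΣzᵢPᵢˢᵃᵗ = 170.30 kPa
  T = 396.0 K: ΣzᵢPᵢˢᵃᵗ = 516.21 kPa
  T = 371.2 K: ΣzᵢPᵢˢᵃᵗ = 306.09 kPa
  T = 358.9 K: ΣzᵢPᵢˢᵃᵗ = 230.62 kPa
  T = 352.7 K: ΣzᵢPᵢˢᵃᵗ = 198.64 kPa
  T = 355.8 K: ΣzᵢPᵢˢᵃᵗ = 214.16 kPa
  T = 354.2 K: ΣzᵢPᵢˢᵃᵗ = 206.03 kPa
Interpolating between 354.2 K and 355.8 K gives T ≈ 354.9 K.

T = 354.9 K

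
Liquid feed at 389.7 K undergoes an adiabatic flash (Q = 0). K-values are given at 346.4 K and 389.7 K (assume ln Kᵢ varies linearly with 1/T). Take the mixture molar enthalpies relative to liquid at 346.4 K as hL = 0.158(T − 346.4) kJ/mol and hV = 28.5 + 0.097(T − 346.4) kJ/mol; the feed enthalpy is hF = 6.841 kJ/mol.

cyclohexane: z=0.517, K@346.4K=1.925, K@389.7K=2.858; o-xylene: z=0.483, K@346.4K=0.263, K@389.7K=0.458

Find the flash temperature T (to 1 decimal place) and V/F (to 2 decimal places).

Adiabatic flash: solve Rachford–Rice at each trial T, then check hF = ψ·hV(T) + (1−ψ)·hL(T).
  T = 346.4 K: K = (1.925, 0.263), RR gives ψ = 0.179, H_out = 5.111 kJ/mol
  T = 389.7 K: K = (2.858, 0.458), RR gives ψ = 0.694, H_out = 24.785 kJ/mol
  T = 368.0 K: K = (2.372, 0.353), RR gives ψ = 0.446, H_out = 15.548 kJ/mol
  T = 357.2 K: K = (2.144, 0.306), RR gives ψ = 0.322, H_out = 10.683 kJ/mol
  T = 351.8 K: K = (2.033, 0.284), RR gives ψ = 0.254, H_out = 8.021 kJ/mol
  T = 349.1 K: K = (1.979, 0.273), RR gives ψ = 0.218, H_out = 6.603 kJ/mol
  T = 350.5 K: K = (2.007, 0.279), RR gives ψ = 0.237, H_out = 7.347 kJ/mol
Linear interpolation between T = 349.1 (H_out = 6.603) and T = 350.5 (H_out = 7.347) on hF = 6.841 gives T ≈ 349.5 K, at which ψ = 0.22.

T = 349.5 K, V/F = 0.22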